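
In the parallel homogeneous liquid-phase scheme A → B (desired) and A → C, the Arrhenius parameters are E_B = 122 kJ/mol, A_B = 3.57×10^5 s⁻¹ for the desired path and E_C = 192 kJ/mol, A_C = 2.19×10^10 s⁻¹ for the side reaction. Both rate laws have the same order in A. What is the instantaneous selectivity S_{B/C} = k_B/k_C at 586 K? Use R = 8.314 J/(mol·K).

Since both paths have the same order in A, the concentration cancels and S_{B/C} = k_B/k_C = (A_B/A_C)·exp[(E_C−E_B)/(RT)].
(E_C−E_B)/(RT) = (192−122)×10³/(8.314×586) = 70000/4872 = 14.37.
k_B/k_C = (3.57×10^5/2.19×10^10)·exp(14.37) = 1.630×10^-5 × 1.737×10^6 = 28.3.

28.3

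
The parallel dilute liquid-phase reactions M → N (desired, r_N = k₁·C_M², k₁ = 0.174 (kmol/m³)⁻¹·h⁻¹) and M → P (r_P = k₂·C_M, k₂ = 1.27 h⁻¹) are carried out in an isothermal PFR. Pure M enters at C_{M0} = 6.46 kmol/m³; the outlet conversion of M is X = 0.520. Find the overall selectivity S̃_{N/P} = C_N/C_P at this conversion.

C_M = C_{M0}(1−X) = 3.101 kmol/m³.
Along a PFR/batch, dC_P/dC_M = −r_P/(r_N+r_P) = −k₂/(k₂+k₁·C_M).
Integrating from C_{M0} to C_M: C_P = (1.27/0.174)·ln[(1.27+0.174·6.46)/(1.27+0.174·3.10)] = 7.299·ln(2.394/1.810) = 2.043 kmol/m³.
Then C_N = (C_{M0}−C_M) − C_P = 3.359 − 2.043 = 1.316 kmol/m³.
S̃_{N/P} = C_N/C_P = 1.316/2.043 = 0.644.

0.644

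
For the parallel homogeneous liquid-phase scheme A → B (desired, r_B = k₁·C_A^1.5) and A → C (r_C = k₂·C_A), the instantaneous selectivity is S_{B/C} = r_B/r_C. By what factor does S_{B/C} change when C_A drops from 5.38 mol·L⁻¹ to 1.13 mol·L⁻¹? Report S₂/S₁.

0.458

S_{B/C} = (k₁/k₂)·C_A^0.5, so S₂/S₁ = (C_{A,2}/C_{A,1})^0.5.
= (1.13/5.38)^0.5 = (0.2100)^0.5 = 0.458.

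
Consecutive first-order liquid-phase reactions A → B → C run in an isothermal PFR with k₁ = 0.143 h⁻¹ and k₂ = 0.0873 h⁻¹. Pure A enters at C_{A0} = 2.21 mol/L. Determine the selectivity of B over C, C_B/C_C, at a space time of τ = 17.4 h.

Solving the coupled first-order balances gives C_B(τ) = [k₁/(k₂−k₁)]·C_{A0}·(e^(−k₁τ) − e^(−k₂τ)).
e^(−k₁τ) = e^(−0.143×17.4) = e^(−2.488) = 0.08306; e^(−k₂τ) = e^(−1.519) = 0.2189.
C_B = 0.143×2.21/(0.0873−0.143) × (0.08306−0.2189) = (-5.674)×(-0.1359) = 0.7709 mol/L.
C_A = C_{A0}e^(−k₁τ) = 0.1836 mol/L, so C_C = C_{A0}−C_A−C_B = 1.256 mol/L; C_B/C_C = 0.614.

0.614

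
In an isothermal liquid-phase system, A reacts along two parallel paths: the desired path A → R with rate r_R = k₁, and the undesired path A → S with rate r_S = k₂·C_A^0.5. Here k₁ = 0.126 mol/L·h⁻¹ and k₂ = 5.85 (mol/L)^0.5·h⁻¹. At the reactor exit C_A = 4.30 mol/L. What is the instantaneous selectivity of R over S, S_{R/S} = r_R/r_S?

0.0104

S_{R/S} = r_R/r_S = (k₁)/(k₂·C_A^0.5) = (k₁/k₂)·C_A^-0.5.
= (0.126) / (5.85×4.300^0.5) = 0.1260/12.13 = 0.0104.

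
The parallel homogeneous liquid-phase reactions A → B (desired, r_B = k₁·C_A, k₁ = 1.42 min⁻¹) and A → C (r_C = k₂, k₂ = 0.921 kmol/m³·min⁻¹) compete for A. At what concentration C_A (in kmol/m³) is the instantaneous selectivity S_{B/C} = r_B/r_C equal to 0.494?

S_{B/C} = (k₁/k₂)·C_A ⇒ C_A = S·k₂/k₁.
= 0.494×0.921/1.42 = 0.320 kmol/m³.

0.320 kmol/m³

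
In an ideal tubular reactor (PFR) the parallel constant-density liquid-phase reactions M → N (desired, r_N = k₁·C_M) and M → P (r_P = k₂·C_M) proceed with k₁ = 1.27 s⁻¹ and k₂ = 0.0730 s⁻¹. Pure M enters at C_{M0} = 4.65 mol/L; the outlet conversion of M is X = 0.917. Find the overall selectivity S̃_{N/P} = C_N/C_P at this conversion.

C_M = C_{M0}(1−X) = 0.3859 mol/L.
Both paths are first order in M, so the instantaneous fraction to N is constant: dC_N/d(−C_M) = k₁/(k₁+k₂) = 0.9456.
C_N = 0.9456·(C_{M0}−C_M) = 0.9456×4.264 = 4.03 mol/L.
C_P = (C_{M0}−C_M)−C_N = 0.2318 mol/L; S̃_{N/P} = 4.032/0.2318 = 17.4.

17.4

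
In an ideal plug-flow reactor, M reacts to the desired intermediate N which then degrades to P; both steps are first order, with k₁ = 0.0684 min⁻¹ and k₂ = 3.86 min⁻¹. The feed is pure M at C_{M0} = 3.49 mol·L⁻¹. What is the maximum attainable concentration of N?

Evaluating C_N at τ_opt = ln(k₂/k₁)/(k₂−k₁) gives C_{N,max}/C_{M0} = (k₁/k₂)^[k₂/(k₂−k₁)].
= (0.0684/3.86)^(3.86/(3.86−0.0684)) = (0.01772)^(1.018) = 0.01648.
C_{N,max} = 0.01648×3.49 = 0.0575 mol·L⁻¹.

0.0575 mol·L⁻¹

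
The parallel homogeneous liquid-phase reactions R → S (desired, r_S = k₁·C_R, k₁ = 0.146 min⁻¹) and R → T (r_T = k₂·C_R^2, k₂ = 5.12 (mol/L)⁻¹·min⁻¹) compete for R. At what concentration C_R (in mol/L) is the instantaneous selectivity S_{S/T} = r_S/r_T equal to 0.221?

S_{S/T} = (k₁/k₂)·C_R⁻¹ ⇒ C_R = (S·k₂/k₁)^(-1).
= (0.221×5.12/0.146)^(-1) = (7.750)^(-1) = 0.129 mol/L.

0.129 mol/L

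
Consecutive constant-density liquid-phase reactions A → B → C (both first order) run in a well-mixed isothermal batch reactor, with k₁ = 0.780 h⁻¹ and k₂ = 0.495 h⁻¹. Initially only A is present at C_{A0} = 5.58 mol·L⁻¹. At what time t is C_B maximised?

1.60 h

Setting dC_B/dt = 0 gives t_opt = ln(k₂/k₁)/(k₂−k₁).
= ln(0.495/0.780)/(0.495−0.780) = ln(0.6346)/-0.2850 = -0.4547/-0.2850 = 1.60 h.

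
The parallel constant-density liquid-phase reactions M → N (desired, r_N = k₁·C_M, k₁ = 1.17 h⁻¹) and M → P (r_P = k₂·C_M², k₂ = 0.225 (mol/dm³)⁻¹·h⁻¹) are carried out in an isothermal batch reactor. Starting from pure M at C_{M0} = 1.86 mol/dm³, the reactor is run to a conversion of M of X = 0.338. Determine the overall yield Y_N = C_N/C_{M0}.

C_M = C_{M0}(1−X) = 1.231 mol/dm³.
Along a PFR/batch, dC_N/dC_M = −r_N/(r_N+r_P) = −k₁/(k₁+k₂·C_M).
Integrating from C_{M0} to C_M: C_N = (1.17/0.225)·ln[(1.17+0.225·1.86)/(1.17+0.225·1.23)] = 5.200·ln(1.589/1.447) = 0.4850 mol/dm³.
Y_N = C_N/C_{M0} = 0.4850/1.86 = 0.261.

0.261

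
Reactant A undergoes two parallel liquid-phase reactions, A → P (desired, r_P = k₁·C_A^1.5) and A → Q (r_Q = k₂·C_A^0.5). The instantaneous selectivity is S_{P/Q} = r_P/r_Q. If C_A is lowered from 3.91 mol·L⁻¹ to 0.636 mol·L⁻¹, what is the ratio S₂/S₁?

S_{P/Q} = (k₁/k₂)·C_A, so S₂/S₁ = (C_{A,2}/C_{A,1}).
= 0.636/3.91 = 0.163.

0.163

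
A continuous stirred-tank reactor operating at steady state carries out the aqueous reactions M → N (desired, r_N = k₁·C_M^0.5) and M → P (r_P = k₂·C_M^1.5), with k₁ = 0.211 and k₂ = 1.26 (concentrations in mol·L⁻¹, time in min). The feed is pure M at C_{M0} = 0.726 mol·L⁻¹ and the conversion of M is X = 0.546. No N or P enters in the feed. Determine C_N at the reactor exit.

0.134 mol·L⁻¹

Exit C_M = C_{M0}(1−X) = 0.726×0.454 = 0.3296 mol·L⁻¹.
A CSTR operates uniformly at the exit composition, giving r_N = 0.1211 and r_P = 0.2384 (each k·C_M^n at C_M = 0.3296).
Fraction of consumed M going to N: r_N/(r_N+r_P) = 0.3369.
C_N = 0.3369·C_{M0}·X = 0.3369×0.726×0.546 = 0.134 mol·L⁻¹.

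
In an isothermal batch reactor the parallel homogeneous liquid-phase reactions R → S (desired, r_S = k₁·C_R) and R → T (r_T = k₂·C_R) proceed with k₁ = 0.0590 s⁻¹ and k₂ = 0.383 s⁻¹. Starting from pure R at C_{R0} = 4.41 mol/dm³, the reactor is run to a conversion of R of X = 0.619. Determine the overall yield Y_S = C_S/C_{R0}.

C_R = C_{R0}(1−X) = 1.680 mol/dm³.
Both paths are first order in R, so the instantaneous fraction to S is constant: dC_S/d(−C_R) = k₁/(k₁+k₂) = 0.1335.
C_S = 0.1335·(C_{R0}−C_R) = 0.1335×2.730 = 0.364 mol/dm³.
Y_S = C_S/C_{R0} = 0.3644/4.41 = 0.0826.

0.0826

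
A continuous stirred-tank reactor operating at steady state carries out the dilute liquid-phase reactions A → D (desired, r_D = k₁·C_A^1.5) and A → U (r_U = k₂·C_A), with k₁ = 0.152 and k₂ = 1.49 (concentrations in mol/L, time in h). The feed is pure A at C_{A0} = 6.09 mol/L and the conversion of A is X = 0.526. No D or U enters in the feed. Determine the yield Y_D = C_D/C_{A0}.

Exit C_A = C_{A0}(1−X) = 6.09×0.474 = 2.887 mol/L.
In a CSTR the entire volume is at exit conditions, so r_D = 0.152×2.887^1.5 = 0.7455 and r_U = 1.49×2.887 = 4.301.
Fraction of consumed A going to D: r_D/(r_D+r_U) = 0.1477.
C_D = 0.1477·C_{A0}·X = 0.1477×6.09×0.526 = 0.473 mol/L; Y_D = C_D/C_{A0} = 0.0777.

0.0777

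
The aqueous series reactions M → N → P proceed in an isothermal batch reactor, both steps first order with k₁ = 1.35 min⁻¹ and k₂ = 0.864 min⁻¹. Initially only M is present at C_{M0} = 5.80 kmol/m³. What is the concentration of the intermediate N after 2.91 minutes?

0.987 kmol/m³

The intermediate concentration in a first-order A→B→C sequence is C_N = k₁C_{M0}(e^(−k₁t) − e^(−k₂t))/(k₂−k₁).
e^(−k₁t) = e^(−1.35×2.91) = e^(−3.929) = 0.01967; e^(−k₂t) = e^(−2.514) = 0.08092.
C_N = 1.35×5.80/(0.864−1.35) × (0.01967−0.08092) = (-16.11)×(-0.06125) = 0.9868 kmol/m³.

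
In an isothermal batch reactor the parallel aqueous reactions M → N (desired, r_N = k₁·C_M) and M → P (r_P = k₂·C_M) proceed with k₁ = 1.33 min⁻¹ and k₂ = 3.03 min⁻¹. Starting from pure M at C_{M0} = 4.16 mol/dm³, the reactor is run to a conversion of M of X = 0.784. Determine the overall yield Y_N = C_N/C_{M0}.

0.239

C_M = C_{M0}(1−X) = 0.8986 mol/dm³.
Both paths are first order in M, so the instantaneous fraction to N is constant: dC_N/d(−C_M) = k₁/(k₁+k₂) = 0.3050.
C_N = 0.3050·(C_{M0}−C_M) = 0.3050×3.261 = 0.995 mol/dm³.
Y_N = C_N/C_{M0} = 0.9949/4.16 = 0.239.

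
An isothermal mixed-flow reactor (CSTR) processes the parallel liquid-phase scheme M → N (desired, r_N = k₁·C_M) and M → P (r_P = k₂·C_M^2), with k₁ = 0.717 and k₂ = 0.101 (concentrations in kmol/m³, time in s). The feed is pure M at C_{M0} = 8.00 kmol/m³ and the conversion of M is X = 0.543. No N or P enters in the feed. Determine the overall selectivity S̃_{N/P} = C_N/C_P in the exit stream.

Exit C_M = C_{M0}(1−X) = 8.00×0.457 = 3.656 kmol/m³.
In a CSTR the entire volume is at exit conditions, so r_N = 0.717×3.656 = 2.621 and r_P = 0.101×3.656^2 = 1.350.
Overall selectivity = C_N/C_P = r_Nτ/(r_Pτ) = r_N/r_P = 1.94.

1.94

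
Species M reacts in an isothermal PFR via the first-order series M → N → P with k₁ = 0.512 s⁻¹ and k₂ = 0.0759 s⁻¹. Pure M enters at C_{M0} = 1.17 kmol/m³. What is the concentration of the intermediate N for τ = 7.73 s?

0.738 kmol/m³

The intermediate concentration in a first-order A→B→C sequence is C_N = k₁C_{M0}(e^(−k₁τ) − e^(−k₂τ))/(k₂−k₁).
e^(−k₁τ) = e^(−0.512×7.73) = e^(−3.958) = 0.01911; e^(−k₂τ) = e^(−0.5867) = 0.5562.
C_N = 0.512×1.17/(0.0759−0.512) × (0.01911−0.5562) = (-1.374)×(-0.5370) = 0.7377 kmol/m³.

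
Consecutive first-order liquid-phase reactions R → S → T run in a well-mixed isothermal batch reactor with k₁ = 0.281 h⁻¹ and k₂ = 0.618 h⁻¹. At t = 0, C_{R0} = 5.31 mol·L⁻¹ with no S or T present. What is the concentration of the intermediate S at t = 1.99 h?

The intermediate concentration in a first-order A→B→C sequence is C_S = k₁C_{R0}(e^(−k₁t) − e^(−k₂t))/(k₂−k₁).
e^(−k₁t) = e^(−0.281×1.99) = e^(−0.5592) = 0.5717; e^(−k₂t) = e^(−1.230) = 0.2923.
C_S = 0.281×5.31/(0.618−0.281) × (0.5717−0.2923) = 4.428×0.2793 = 1.237 mol·L⁻¹.

1.24 mol·L⁻¹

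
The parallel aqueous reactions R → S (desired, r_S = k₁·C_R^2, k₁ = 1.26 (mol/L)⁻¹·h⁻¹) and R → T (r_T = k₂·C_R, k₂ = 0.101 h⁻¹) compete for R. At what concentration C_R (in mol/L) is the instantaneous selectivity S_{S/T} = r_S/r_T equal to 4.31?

0.345 mol/L

S_{S/T} = (k₁/k₂)·C_R ⇒ C_R = S·k₂/k₁.
= 4.31×0.101/1.26 = 0.345 mol/L.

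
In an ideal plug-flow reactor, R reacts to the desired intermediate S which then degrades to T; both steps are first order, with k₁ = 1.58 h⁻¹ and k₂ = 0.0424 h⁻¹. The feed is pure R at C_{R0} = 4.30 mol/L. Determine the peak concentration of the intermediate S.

3.89 mol/L

At the optimum, C_{S,max}/C_{R0} = (k₁/k₂)^[k₂/(k₂−k₁)].
= (1.58/0.0424)^(0.0424/(0.0424−1.58)) = (37.26)^(-0.02758) = 0.9050.
C_{S,max} = 0.9050×4.30 = 3.89 mol/L.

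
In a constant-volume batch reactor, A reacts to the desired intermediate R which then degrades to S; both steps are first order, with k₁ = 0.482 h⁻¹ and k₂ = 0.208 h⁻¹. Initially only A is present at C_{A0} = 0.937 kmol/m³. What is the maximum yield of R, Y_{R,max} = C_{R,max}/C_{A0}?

0.528

Evaluating C_R at t_opt = ln(k₂/k₁)/(k₂−k₁) gives C_{R,max}/C_{A0} = (k₁/k₂)^[k₂/(k₂−k₁)].
= (0.482/0.208)^(0.208/(0.208−0.482)) = (2.317)^(-0.7591) = 0.5284.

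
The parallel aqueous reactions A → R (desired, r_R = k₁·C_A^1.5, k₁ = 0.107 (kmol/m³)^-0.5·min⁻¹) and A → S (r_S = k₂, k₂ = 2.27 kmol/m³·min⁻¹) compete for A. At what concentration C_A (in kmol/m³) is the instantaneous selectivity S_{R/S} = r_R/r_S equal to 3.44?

17.5 kmol/m³

S_{R/S} = (k₁/k₂)·C_A^1.5 ⇒ C_A = (S·k₂/k₁)^(1/1.5).
= (3.44×2.27/0.107)^(0.6667) = (72.98)^(0.6667) = 17.5 kmol/m³.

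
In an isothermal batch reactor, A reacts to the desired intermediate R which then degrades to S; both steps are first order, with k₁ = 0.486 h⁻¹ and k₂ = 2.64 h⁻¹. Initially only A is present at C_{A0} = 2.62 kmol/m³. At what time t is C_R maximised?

The intermediate peaks when r₁ = r₂, i.e. k₁e^(−k₁t) = k₂e^(−k₂t), giving t_opt = ln(k₂/k₁)/(k₂−k₁).
= ln(2.64/0.486)/(2.64−0.486) = ln(5.432)/2.154 = 1.692/2.154 = 0.786 h.

0.786 h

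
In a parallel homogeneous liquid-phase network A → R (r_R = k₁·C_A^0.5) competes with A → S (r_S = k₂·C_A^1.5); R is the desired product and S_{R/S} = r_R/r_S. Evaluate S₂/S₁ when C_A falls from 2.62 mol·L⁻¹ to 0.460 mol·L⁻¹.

5.70

S_{R/S} = (k₁/k₂)·C_A⁻¹, so S₂/S₁ = (C_{A,2}/C_{A,1})⁻¹.
= 2.62/0.460 = 5.70.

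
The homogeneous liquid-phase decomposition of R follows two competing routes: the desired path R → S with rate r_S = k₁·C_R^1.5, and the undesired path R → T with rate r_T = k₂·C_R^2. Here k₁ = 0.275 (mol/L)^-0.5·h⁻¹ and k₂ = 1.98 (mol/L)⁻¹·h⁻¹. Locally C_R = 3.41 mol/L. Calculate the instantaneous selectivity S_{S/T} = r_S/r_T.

0.0752

S_{S/T} = r_S/r_T = (k₁·C_R^1.5)/(k₂·C_R^2) = (k₁/k₂)·C_R^-0.5.
= (0.275×3.410^1.5) / (1.98×3.410^2) = 1.732/23.02 = 0.0752.
The undesired path is higher order in R, so low C_R (CSTR or dilute feed) favours S.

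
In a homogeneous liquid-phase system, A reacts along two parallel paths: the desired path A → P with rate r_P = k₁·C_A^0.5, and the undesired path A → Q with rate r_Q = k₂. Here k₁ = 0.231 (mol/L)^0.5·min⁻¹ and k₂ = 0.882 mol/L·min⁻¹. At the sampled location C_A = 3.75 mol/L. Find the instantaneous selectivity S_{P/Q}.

S_{P/Q} = r_P/r_Q = (k₁·C_A^0.5)/(k₂) = (k₁/k₂)·C_A^0.5.
= (0.231×3.750^0.5) / (0.882) = 0.4473/0.8820 = 0.507.
Since the desired path is higher order in A, keeping C_A high (PFR or concentrated feed) favours P.

0.507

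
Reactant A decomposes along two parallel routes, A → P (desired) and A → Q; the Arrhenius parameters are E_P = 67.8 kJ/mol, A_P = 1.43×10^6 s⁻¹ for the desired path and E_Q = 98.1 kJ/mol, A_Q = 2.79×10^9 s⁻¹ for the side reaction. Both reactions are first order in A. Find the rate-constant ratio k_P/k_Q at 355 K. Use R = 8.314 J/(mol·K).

14.7

Since both paths have the same order in A, the concentration cancels and S_{P/Q} = k_P/k_Q = (A_P/A_Q)·exp[(E_Q−E_P)/(RT)].
(E_Q−E_P)/(RT) = (98.1−67.8)×10³/(8.314×355) = 30300/2951 = 10.27.
k_P/k_Q = (1.43×10^6/2.79×10^9)·exp(10.27) = 5.125×10^-4 × 28741 = 14.7.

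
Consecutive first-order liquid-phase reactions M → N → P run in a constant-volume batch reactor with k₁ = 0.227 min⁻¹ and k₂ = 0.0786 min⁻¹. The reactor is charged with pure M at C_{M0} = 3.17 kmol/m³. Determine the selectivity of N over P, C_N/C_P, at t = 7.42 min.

The intermediate concentration in a first-order A→B→C sequence is C_N = k₁C_{M0}(e^(−k₁t) − e^(−k₂t))/(k₂−k₁).
e^(−k₁t) = e^(−0.227×7.42) = e^(−1.684) = 0.1856; e^(−k₂t) = e^(−0.5832) = 0.5581.
C_N = 0.227×3.17/(0.0786−0.227) × (0.1856−0.5581) = (-4.849)×(-0.3725) = 1.806 kmol/m³.
C_M = C_{M0}e^(−k₁t) = 0.5882 kmol/m³, so C_P = C_{M0}−C_M−C_N = 0.7753 kmol/m³; C_N/C_P = 2.33.

2.33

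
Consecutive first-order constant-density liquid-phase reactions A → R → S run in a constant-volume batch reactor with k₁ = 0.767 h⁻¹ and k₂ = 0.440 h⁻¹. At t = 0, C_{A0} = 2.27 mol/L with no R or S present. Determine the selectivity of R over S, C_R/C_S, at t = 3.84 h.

0.485

Solving the coupled first-order balances gives C_R(t) = [k₁/(k₂−k₁)]·C_{A0}·(e^(−k₁t) − e^(−k₂t)).
e^(−k₁t) = e^(−0.767×3.84) = e^(−2.945) = 0.05259; e^(−k₂t) = e^(−1.690) = 0.1846.
C_R = 0.767×2.27/(0.440−0.767) × (0.05259−0.1846) = (-5.324)×(-0.1320) = 0.7029 mol/L.
C_A = C_{A0}e^(−k₁t) = 0.1194 mol/L, so C_S = C_{A0}−C_A−C_R = 1.448 mol/L; C_R/C_S = 0.485.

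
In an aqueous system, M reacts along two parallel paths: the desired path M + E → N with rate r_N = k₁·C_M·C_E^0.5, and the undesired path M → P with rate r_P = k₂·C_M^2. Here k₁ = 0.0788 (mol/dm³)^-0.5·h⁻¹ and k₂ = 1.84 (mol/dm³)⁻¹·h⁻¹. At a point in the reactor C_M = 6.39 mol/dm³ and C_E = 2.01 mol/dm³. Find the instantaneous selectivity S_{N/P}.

0.00950

S_{N/P} = r_N/r_P = (k₁·C_M·C_E^0.5)/(k₂·C_M^2) = (k₁/k₂)·C_M⁻¹·C_E^0.5.
= (0.0788×6.390×2.010^0.5) / (1.84×6.390^2) = 0.7139/75.13 = 0.00950.
The undesired path is higher order in M, so low C_M (CSTR or dilute feed) favours N.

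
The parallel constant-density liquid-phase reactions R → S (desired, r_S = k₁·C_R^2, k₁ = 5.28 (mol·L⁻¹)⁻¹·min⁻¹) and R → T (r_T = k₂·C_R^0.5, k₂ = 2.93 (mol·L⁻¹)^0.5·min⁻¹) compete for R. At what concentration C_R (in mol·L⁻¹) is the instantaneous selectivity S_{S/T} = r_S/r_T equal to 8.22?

2.75 mol·L⁻¹

S_{S/T} = (k₁/k₂)·C_R^1.5 ⇒ C_R = (S·k₂/k₁)^(1/1.5).
= (8.22×2.93/5.28)^(0.6667) = (4.561)^(0.6667) = 2.75 mol·L⁻¹.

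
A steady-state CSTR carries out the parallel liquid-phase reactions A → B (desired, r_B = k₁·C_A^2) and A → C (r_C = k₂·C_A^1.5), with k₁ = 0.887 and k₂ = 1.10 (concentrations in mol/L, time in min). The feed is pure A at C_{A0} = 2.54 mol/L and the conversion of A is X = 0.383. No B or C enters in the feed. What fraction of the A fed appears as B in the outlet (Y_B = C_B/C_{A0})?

Exit C_A = C_{A0}(1−X) = 2.54×0.617 = 1.567 mol/L.
Rates in a CSTR are evaluated at the outlet concentration: r_B = 0.887×1.567^2 = 2.179, r_C = 1.10×1.567^1.5 = 2.158.
Fraction of consumed A going to B: r_B/(r_B+r_C) = 0.5024.
C_B = 0.5024·C_{A0}·X = 0.5024×2.54×0.383 = 0.489 mol/L; Y_B = C_B/C_{A0} = 0.192.

0.192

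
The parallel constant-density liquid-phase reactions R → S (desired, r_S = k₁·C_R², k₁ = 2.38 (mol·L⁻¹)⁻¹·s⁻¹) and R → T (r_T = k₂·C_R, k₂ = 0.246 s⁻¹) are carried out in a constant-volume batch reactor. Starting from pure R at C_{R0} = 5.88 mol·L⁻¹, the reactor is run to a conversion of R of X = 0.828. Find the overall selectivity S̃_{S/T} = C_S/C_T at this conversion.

27.0

C_R = C_{R0}(1−X) = 1.011 mol·L⁻¹.
Along a PFR/batch, dC_T/dC_R = −r_T/(r_S+r_T) = −k₂/(k₂+k₁·C_R).
Integrating from C_{R0} to C_R: C_T = (0.246/2.38)·ln[(0.246+2.38·5.88)/(0.246+2.38·1.01)] = 0.1034·ln(14.24/2.653) = 0.1737 mol·L⁻¹.
Then C_S = (C_{R0}−C_R) − C_T = 4.869 − 0.1737 = 4.695 mol·L⁻¹.
S̃_{S/T} = C_S/C_T = 4.695/0.1737 = 27.0.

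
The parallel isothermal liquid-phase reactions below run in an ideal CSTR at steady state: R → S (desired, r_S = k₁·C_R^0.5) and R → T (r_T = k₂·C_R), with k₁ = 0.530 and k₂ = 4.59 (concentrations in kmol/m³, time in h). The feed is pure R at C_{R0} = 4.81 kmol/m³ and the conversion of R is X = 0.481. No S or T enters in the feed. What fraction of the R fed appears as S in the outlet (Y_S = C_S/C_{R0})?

0.0328

Exit C_R = C_{R0}(1−X) = 4.81×0.519 = 2.496 kmol/m³.
Rates in a CSTR are evaluated at the outlet concentration: r_S = 0.530×2.496^0.5 = 0.8374, r_T = 4.59×2.496 = 11.46.
Fraction of consumed R going to S: r_S/(r_S+r_T) = 0.06810.
C_S = 0.06810·C_{R0}·X = 0.06810×4.81×0.481 = 0.158 kmol/m³; Y_S = C_S/C_{R0} = 0.0328.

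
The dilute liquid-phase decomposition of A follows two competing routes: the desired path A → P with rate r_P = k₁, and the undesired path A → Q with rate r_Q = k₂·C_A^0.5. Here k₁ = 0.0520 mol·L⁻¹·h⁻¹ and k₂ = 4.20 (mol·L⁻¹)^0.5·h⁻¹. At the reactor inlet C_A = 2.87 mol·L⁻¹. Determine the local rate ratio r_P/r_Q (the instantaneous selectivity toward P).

S_{P/Q} = r_P/r_Q = (k₁)/(k₂·C_A^0.5) = (k₁/k₂)·C_A^-0.5.
= (0.0520) / (4.20×2.870^0.5) = 0.05200/7.115 = 0.00731.

0.00731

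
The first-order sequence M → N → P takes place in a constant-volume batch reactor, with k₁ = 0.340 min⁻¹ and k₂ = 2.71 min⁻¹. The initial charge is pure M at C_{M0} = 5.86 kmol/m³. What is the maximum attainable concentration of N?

Evaluating C_N at t_opt = ln(k₂/k₁)/(k₂−k₁) gives C_{N,max}/C_{M0} = (k₁/k₂)^[k₂/(k₂−k₁)].
= (0.340/2.71)^(2.71/(2.71−0.340)) = (0.1255)^(1.143) = 0.09315.
C_{N,max} = 0.09315×5.86 = 0.546 kmol/m³.

0.546 kmol/m³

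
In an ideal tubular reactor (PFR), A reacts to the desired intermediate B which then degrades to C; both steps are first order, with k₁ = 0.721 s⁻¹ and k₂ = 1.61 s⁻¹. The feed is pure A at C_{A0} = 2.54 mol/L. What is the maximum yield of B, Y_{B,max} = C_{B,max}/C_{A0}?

0.233

For a first-order series the maximum intermediate yield is C_{B,max}/C_{A0} = (k₁/k₂)^[k₂/(k₂−k₁)].
= (0.721/1.61)^(1.61/(1.61−0.721)) = (0.4478)^(1.811) = 0.2334.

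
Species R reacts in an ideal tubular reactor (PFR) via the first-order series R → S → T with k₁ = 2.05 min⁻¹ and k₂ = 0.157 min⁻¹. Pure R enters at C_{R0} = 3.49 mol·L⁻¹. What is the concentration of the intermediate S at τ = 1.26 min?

2.82 mol·L⁻¹

The intermediate concentration in a first-order A→B→C sequence is C_S = k₁C_{R0}(e^(−k₁τ) − e^(−k₂τ))/(k₂−k₁).
e^(−k₁τ) = e^(−2.05×1.26) = e^(−2.583) = 0.07555; e^(−k₂τ) = e^(−0.1978) = 0.8205.
C_S = 2.05×3.49/(0.157−2.05) × (0.07555−0.8205) = (-3.779)×(-0.7450) = 2.816 mol·L⁻¹.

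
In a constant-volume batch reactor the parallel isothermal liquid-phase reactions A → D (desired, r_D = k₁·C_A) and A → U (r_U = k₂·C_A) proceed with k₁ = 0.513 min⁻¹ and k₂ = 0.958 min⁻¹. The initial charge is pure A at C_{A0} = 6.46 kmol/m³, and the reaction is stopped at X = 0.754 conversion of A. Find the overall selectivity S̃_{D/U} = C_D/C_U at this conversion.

C_A = C_{A0}(1−X) = 1.589 kmol/m³.
Both paths are first order in A, so the instantaneous fraction to D is constant: dC_D/d(−C_A) = k₁/(k₁+k₂) = 0.3487.
C_D = 0.3487·(C_{A0}−C_A) = 0.3487×4.871 = 1.70 kmol/m³.
C_U = (C_{A0}−C_A)−C_D = 3.172 kmol/m³; S̃_{D/U} = 1.699/3.172 = 0.535.

0.535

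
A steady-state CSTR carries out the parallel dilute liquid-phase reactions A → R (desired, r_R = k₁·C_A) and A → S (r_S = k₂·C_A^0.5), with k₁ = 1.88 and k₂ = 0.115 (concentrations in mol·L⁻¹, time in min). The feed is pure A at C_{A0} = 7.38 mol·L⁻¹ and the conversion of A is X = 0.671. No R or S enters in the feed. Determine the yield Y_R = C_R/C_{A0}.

Exit C_A = C_{A0}(1−X) = 7.38×0.329 = 2.428 mol·L⁻¹.
A CSTR operates uniformly at the exit composition, giving r_R = 4.565 and r_S = 0.1792 (each k·C_A^n at C_A = 2.428).
Fraction of consumed A going to R: r_R/(r_R+r_S) = 0.9622.
C_R = 0.9622·C_{A0}·X = 0.9622×7.38×0.671 = 4.76 mol·L⁻¹; Y_R = C_R/C_{A0} = 0.646.

0.646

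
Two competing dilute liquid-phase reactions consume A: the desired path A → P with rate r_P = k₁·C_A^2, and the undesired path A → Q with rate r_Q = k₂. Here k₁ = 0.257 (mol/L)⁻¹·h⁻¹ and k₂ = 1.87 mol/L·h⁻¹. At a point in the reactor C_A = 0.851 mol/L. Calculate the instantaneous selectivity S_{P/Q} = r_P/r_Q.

0.0995

S_{P/Q} = r_P/r_Q = (k₁·C_A^2)/(k₂) = (k₁/k₂)·C_A^2.
= (0.257×0.8510^2) / (1.87) = 0.1861/1.870 = 0.0995.
Since the desired path is higher order in A, keeping C_A high (PFR or concentrated feed) favours P.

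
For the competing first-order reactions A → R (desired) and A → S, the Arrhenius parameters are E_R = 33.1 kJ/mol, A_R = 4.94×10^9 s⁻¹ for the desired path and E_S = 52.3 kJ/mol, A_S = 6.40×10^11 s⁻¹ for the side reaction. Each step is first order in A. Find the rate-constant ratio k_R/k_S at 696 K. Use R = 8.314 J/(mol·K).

k_R/k_S = (A_R/A_S)·exp[−(E_R−E_S)/(RT)] = (A_R/A_S)·exp[(E_S−E_R)/(RT)].
(E_S−E_R)/(RT) = (52.3−33.1)×10³/(8.314×696) = 19200/5787 = 3.318.
k_R/k_S = (4.94×10^9/6.40×10^11)·exp(3.318) = 0.007719 × 27.61 = 0.213.

0.213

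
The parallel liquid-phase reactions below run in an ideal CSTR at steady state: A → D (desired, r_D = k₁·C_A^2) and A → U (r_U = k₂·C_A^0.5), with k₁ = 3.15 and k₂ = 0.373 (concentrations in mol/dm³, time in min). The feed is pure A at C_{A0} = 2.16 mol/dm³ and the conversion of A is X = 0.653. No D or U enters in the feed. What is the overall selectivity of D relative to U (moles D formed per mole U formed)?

Exit C_A = C_{A0}(1−X) = 2.16×0.347 = 0.7495 mol/dm³.
A CSTR operates uniformly at the exit composition, giving r_D = 1.770 and r_U = 0.3229 (each k·C_A^n at C_A = 0.7495).
Overall selectivity = C_D/C_U = r_Dτ/(r_Uτ) = r_D/r_U = 5.48.

5.48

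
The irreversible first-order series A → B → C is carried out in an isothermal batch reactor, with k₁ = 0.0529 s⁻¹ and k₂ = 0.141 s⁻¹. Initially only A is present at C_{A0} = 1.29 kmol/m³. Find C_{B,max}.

At the optimum, C_{B,max}/C_{A0} = (k₁/k₂)^[k₂/(k₂−k₁)].
= (0.0529/0.141)^(0.141/(0.141−0.0529)) = (0.3752)^(1.600) = 0.2083.
C_{B,max} = 0.2083×1.29 = 0.269 kmol/m³.

0.269 kmol/m³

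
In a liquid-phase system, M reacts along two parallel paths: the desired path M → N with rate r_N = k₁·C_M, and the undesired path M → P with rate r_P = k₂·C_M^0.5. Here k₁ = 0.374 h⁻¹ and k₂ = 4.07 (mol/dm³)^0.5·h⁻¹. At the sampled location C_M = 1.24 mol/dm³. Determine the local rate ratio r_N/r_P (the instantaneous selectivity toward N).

S_{N/P} = r_N/r_P = (k₁·C_M)/(k₂·C_M^0.5) = (k₁/k₂)·C_M^0.5.
= (0.374×1.240) / (4.07×1.240^0.5) = 0.4638/4.532 = 0.102.
Since the desired path is higher order in M, keeping C_M high (PFR or concentrated feed) favours N.

0.102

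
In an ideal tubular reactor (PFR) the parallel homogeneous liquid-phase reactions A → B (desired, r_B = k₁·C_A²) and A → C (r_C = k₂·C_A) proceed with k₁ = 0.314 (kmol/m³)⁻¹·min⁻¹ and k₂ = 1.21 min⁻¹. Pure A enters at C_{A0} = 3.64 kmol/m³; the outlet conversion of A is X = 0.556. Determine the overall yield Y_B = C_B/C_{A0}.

C_A = C_{A0}(1−X) = 1.616 kmol/m³.
Along a PFR/batch, dC_C/dC_A = −r_C/(r_B+r_C) = −k₂/(k₂+k₁·C_A).
Integrating from C_{A0} to C_A: C_C = (1.21/0.314)·ln[(1.21+0.314·3.64)/(1.21+0.314·1.62)] = 3.854·ln(2.353/1.717) = 1.213 kmol/m³.
Then C_B = (C_{A0}−C_A) − C_C = 2.024 − 1.213 = 0.8107 kmol/m³.
Y_B = C_B/C_{A0} = 0.8107/3.64 = 0.223.

0.223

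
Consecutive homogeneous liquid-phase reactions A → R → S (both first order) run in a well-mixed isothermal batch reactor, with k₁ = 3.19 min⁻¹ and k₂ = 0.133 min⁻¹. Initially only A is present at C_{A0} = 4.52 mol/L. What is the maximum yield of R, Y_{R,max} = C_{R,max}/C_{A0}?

0.871

At the optimum, C_{R,max}/C_{A0} = (k₁/k₂)^[k₂/(k₂−k₁)].
= (3.19/0.133)^(0.133/(0.133−3.19)) = (23.98)^(-0.04351) = 0.8709.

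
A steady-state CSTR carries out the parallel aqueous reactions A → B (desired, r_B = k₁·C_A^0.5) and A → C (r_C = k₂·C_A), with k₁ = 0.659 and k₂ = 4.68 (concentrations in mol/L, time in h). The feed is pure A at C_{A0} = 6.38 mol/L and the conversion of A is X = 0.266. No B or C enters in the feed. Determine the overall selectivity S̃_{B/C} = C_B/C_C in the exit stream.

0.0651

Exit C_A = C_{A0}(1−X) = 6.38×0.734 = 4.683 mol/L.
A CSTR operates uniformly at the exit composition, giving r_B = 1.426 and r_C = 21.92 (each k·C_A^n at C_A = 4.683).
Overall selectivity = C_B/C_C = r_Bτ/(r_Cτ) = r_B/r_C = 0.0651.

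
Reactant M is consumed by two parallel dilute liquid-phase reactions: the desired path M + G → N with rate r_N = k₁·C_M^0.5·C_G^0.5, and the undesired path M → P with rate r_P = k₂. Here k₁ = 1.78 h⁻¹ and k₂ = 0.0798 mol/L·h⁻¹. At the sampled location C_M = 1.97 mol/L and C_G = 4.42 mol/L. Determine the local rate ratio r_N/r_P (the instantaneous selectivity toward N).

65.8

S_{N/P} = r_N/r_P = (k₁·C_M^0.5·C_G^0.5)/(k₂) = (k₁/k₂)·C_M^0.5·C_G^0.5.
= (1.78×1.970^0.5×4.420^0.5) / (0.0798) = 5.252/0.07980 = 65.8.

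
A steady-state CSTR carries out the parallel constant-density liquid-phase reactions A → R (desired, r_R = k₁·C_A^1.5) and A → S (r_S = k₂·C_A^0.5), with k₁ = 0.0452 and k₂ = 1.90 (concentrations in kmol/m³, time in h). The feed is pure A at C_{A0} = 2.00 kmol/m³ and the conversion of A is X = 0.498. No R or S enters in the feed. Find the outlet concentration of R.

Exit C_A = C_{A0}(1−X) = 2.00×0.502 = 1.004 kmol/m³.
A CSTR operates uniformly at the exit composition, giving r_R = 0.04547 and r_S = 1.904 (each k·C_A^n at C_A = 1.004).
Fraction of consumed A going to R: r_R/(r_R+r_S) = 0.02333.
C_R = 0.02333·C_{A0}·X = 0.02333×2.00×0.498 = 0.0232 kmol/m³.

0.0232 kmol/m³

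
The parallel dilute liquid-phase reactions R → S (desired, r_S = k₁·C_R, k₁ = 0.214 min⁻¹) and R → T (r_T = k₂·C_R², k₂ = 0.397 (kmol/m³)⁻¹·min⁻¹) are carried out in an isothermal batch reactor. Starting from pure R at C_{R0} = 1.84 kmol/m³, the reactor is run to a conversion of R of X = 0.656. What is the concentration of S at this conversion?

C_R = C_{R0}(1−X) = 0.6330 kmol/m³.
Along a PFR/batch, dC_S/dC_R = −r_S/(r_S+r_T) = −k₁/(k₁+k₂·C_R).
Integrating from C_{R0} to C_R: C_S = (0.214/0.397)·ln[(0.214+0.397·1.84)/(0.214+0.397·0.633)] = 0.5390·ln(0.9445/0.4653) = 0.3816 kmol/m³.

0.382 kmol/m³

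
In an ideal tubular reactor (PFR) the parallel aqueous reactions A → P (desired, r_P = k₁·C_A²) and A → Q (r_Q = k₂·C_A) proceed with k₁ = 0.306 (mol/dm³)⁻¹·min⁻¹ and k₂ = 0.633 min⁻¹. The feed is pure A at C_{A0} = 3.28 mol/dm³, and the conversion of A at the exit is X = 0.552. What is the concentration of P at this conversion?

0.956 mol/dm³

C_A = C_{A0}(1−X) = 1.469 mol/dm³.
Along a PFR/batch, dC_Q/dC_A = −r_Q/(r_P+r_Q) = −k₂/(k₂+k₁·C_A).
Integrating from C_{A0} to C_A: C_Q = (0.633/0.306)·ln[(0.633+0.306·3.28)/(0.633+0.306·1.47)] = 2.069·ln(1.637/1.083) = 0.8549 mol/dm³.
Then C_P = (C_{A0}−C_A) − C_Q = 1.811 − 0.8549 = 0.9557 mol/dm³.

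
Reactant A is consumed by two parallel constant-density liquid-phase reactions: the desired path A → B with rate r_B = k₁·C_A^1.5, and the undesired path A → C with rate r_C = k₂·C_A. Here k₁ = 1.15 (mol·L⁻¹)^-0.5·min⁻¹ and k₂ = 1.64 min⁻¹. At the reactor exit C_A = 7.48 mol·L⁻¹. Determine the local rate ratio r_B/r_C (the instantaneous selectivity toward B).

S_{B/C} = r_B/r_C = (k₁·C_A^1.5)/(k₂·C_A) = (k₁/k₂)·C_A^0.5.
= (1.15×7.480^1.5) / (1.64×7.480) = 23.53/12.27 = 1.92.
Since the desired path is higher order in A, keeping C_A high (PFR or concentrated feed) favours B.

1.92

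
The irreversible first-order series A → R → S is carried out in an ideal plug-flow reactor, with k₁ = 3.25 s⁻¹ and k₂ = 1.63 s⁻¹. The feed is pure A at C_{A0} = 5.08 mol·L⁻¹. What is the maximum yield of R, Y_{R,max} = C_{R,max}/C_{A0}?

0.499

Evaluating C_R at τ_opt = ln(k₂/k₁)/(k₂−k₁) gives C_{R,max}/C_{A0} = (k₁/k₂)^[k₂/(k₂−k₁)].
= (3.25/1.63)^(1.63/(1.63−3.25)) = (1.994)^(-1.006) = 0.4994.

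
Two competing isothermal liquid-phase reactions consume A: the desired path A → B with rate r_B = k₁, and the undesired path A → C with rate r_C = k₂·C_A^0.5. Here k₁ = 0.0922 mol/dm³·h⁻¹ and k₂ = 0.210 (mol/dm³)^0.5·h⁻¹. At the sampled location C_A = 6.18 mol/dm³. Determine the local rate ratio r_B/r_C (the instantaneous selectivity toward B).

0.177

S_{B/C} = r_B/r_C = (k₁)/(k₂·C_A^0.5) = (k₁/k₂)·C_A^-0.5.
= (0.0922) / (0.210×6.180^0.5) = 0.09220/0.5221 = 0.177.
The undesired path is higher order in A, so low C_A (CSTR or dilute feed) favours B.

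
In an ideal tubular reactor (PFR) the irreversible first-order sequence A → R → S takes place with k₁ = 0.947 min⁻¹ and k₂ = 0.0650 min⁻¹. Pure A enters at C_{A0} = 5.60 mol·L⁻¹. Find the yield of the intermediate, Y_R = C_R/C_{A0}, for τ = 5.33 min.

0.752

For first-order series with pure A initially, C_R(τ) = k₁C_{A0}/(k₂−k₁)·(e^(−k₁τ) − e^(−k₂τ)).
e^(−k₁τ) = e^(−0.947×5.33) = e^(−5.048) = 0.006425; e^(−k₂τ) = e^(−0.3465) = 0.7072.
C_R = 0.947×5.60/(0.0650−0.947) × (0.006425−0.7072) = (-6.013)×(-0.7008) = 4.214 mol·L⁻¹.
Y_R = C_R/C_{A0} = 4.214/5.60 = 0.752.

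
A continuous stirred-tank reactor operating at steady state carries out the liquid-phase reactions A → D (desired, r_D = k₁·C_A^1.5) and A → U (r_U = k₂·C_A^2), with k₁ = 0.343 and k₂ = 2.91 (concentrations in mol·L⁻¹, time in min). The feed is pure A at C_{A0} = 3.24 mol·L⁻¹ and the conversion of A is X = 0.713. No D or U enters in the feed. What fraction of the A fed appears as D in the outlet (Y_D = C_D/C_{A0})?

Exit C_A = C_{A0}(1−X) = 3.24×0.287 = 0.9299 mol·L⁻¹.
Rates in a CSTR are evaluated at the outlet concentration: r_D = 0.343×0.9299^1.5 = 0.3076, r_U = 2.91×0.9299^2 = 2.516.
Fraction of consumed A going to D: r_D/(r_D+r_U) = 0.1089.
C_D = 0.1089·C_{A0}·X = 0.1089×3.24×0.713 = 0.252 mol·L⁻¹; Y_D = C_D/C_{A0} = 0.0777.

0.0777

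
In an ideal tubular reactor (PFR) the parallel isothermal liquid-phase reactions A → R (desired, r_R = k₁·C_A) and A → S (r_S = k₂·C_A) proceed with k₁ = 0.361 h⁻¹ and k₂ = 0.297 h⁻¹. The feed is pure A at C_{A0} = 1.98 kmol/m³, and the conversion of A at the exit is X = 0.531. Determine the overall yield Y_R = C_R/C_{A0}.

0.291

C_A = C_{A0}(1−X) = 0.9286 kmol/m³.
Both paths are first order in A, so the instantaneous fraction to R is constant: dC_R/d(−C_A) = k₁/(k₁+k₂) = 0.5486.
C_R = 0.5486·(C_{A0}−C_A) = 0.5486×1.051 = 0.577 kmol/m³.
Y_R = C_R/C_{A0} = 0.5768/1.98 = 0.291.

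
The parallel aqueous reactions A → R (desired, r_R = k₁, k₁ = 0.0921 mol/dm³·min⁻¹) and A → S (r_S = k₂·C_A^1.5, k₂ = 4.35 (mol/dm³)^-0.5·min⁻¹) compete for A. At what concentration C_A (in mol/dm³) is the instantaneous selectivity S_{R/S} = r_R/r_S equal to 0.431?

S_{R/S} = (k₁/k₂)·C_A^-1.5 ⇒ C_A = (S·k₂/k₁)^(1/(-1.5)).
= (0.431×4.35/0.0921)^(-0.6667) = (20.36)^(-0.6667) = 0.134 mol/dm³.

0.134 mol/dm³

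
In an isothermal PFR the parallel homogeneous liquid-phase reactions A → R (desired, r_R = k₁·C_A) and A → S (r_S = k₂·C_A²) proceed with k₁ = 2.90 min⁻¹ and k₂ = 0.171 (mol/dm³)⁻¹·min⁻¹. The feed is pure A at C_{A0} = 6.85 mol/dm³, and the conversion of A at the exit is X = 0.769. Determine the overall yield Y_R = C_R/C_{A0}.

C_A = C_{A0}(1−X) = 1.582 mol/dm³.
Along a PFR/batch, dC_R/dC_A = −r_R/(r_R+r_S) = −k₁/(k₁+k₂·C_A).
Integrating from C_{A0} to C_A: C_R = (2.90/0.171)·ln[(2.90+0.171·6.85)/(2.90+0.171·1.58)] = 16.96·ln(4.071/3.171) = 4.241 mol/dm³.
Y_R = C_R/C_{A0} = 4.241/6.85 = 0.619.

0.619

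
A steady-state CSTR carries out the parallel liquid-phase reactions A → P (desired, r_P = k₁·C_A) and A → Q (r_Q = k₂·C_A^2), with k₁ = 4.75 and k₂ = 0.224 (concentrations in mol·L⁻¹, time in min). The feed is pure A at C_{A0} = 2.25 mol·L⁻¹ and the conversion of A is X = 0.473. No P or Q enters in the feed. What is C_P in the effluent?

1.01 mol·L⁻¹

Exit C_A = C_{A0}(1−X) = 2.25×0.527 = 1.186 mol·L⁻¹.
In a CSTR the entire volume is at exit conditions, so r_P = 4.75×1.186 = 5.632 and r_Q = 0.224×1.186^2 = 0.3149.
Fraction of consumed A going to P: r_P/(r_P+r_Q) = 0.9470.
C_P = 0.9470·C_{A0}·X = 0.9470×2.25×0.473 = 1.01 mol·L⁻¹.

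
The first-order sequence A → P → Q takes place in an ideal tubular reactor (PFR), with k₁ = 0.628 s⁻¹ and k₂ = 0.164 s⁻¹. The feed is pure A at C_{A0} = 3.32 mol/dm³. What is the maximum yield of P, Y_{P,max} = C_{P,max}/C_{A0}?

0.622

At the optimum, C_{P,max}/C_{A0} = (k₁/k₂)^[k₂/(k₂−k₁)].
= (0.628/0.164)^(0.164/(0.164−0.628)) = (3.829)^(-0.3534) = 0.6222.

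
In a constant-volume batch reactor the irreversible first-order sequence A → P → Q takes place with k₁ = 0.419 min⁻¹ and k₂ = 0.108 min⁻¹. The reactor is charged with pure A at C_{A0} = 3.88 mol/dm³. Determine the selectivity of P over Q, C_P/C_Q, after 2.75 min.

For first-order series with pure A initially, C_P(t) = k₁C_{A0}/(k₂−k₁)·(e^(−k₁t) − e^(−k₂t)).
e^(−k₁t) = e^(−0.419×2.75) = e^(−1.152) = 0.3159; e^(−k₂t) = e^(−0.2970) = 0.7430.
C_P = 0.419×3.88/(0.108−0.419) × (0.3159−0.7430) = (-5.227)×(-0.4271) = 2.233 mol/dm³.
C_A = C_{A0}e^(−k₁t) = 1.226 mol/dm³, so C_Q = C_{A0}−C_A−C_P = 0.4215 mol/dm³; C_P/C_Q = 5.30.

5.30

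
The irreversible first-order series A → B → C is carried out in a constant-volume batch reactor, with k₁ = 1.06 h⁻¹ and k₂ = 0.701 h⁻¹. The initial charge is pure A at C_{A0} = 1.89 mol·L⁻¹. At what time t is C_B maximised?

For first-order series the maximum of C_B occurs at t_opt = ln(k₂/k₁)/(k₂−k₁).
= ln(0.701/1.06)/(0.701−1.06) = ln(0.6613)/-0.3590 = -0.4135/-0.3590 = 1.15 h.

1.15 h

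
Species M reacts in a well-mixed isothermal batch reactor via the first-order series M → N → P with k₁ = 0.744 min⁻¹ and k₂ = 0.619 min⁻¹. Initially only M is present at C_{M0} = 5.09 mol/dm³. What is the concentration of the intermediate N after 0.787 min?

The intermediate concentration in a first-order A→B→C sequence is C_N = k₁C_{M0}(e^(−k₁t) − e^(−k₂t))/(k₂−k₁).
e^(−k₁t) = e^(−0.744×0.787) = e^(−0.5855) = 0.5568; e^(−k₂t) = e^(−0.4872) = 0.6144.
C_N = 0.744×5.09/(0.619−0.744) × (0.5568−0.6144) = (-30.30)×(-0.05756) = 1.744 mol/dm³.

1.74 mol/dm³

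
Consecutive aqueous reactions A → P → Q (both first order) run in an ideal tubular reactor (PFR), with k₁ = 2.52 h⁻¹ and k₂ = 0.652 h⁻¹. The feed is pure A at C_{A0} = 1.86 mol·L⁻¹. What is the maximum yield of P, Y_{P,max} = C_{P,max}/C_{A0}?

For a first-order series the maximum intermediate yield is C_{P,max}/C_{A0} = (k₁/k₂)^[k₂/(k₂−k₁)].
= (2.52/0.652)^(0.652/(0.652−2.52)) = (3.865)^(-0.3490) = 0.6238.

0.624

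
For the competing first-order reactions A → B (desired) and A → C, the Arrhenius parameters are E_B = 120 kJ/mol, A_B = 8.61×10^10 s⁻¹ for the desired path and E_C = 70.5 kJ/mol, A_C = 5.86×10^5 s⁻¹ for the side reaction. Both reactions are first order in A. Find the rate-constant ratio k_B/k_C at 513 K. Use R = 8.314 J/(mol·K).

1.34

With equal orders, S_{B/C} = k_B/k_C = (A_B/A_C)·exp[(E_C−E_B)/(RT)].
(E_C−E_B)/(RT) = (70.5−120)×10³/(8.314×513) = -49500/4265 = -11.61.
k_B/k_C = (8.61×10^10/5.86×10^5)·exp(-11.61) = 1.469×10^5 × 9.112×10^-6 = 1.34.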